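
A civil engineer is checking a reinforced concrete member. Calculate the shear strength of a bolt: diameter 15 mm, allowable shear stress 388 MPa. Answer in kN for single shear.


A = pi * d^2 / 4 = pi * 15^2 / 4 = 176.7146 mm^2
V = f_v * A / 1000 = 388 * 176.7146 / 1000
= 68.5653 kN

68.5653 kN


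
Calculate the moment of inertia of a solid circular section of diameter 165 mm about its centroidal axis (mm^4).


r = d / 2 = 165 / 2 = 82.5 mm
I = pi * r^4 / 4 = pi * 82.5^4 / 4
= 36383600.6 mm^4

36383600.6 mm^4


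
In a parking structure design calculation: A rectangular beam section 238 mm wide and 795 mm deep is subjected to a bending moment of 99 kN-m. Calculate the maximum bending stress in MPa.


I = b * h^3 / 12 = 238 * 795^3 / 12 = 9965454187.5 mm^4
y = h / 2 = 795 / 2 = 397.5 mm
M = 99 kN-m = 99000000.0 N-mm
sigma = M * y / I = 99000000.0 * 397.5 / 9965454187.5
= 3.95 MPa

3.95 MPa


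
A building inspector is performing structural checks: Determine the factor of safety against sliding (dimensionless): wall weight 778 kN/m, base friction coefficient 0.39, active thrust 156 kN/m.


Resisting force = mu * W = 0.39 * 778 = 303.42 kN/m
FOS = Resisting / Driving = 303.42 / 156
= 1.945 (dimensionless)

1.945 (dimensionless)


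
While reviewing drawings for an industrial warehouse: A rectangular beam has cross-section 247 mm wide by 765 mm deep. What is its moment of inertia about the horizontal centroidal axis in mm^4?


I = b * h^3 / 12
= 247 * 765^3 / 12
= 247 * 447697125 / 12
= 9215099156.25 mm^4

9215099156.25 mm^4


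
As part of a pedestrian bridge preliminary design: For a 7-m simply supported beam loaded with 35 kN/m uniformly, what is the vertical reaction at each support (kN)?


Total load = w * L = 35 * 7 = 245 kN
By symmetry, each reaction R = total / 2 = 245 / 2 = 122.5 kN

122.5 kN


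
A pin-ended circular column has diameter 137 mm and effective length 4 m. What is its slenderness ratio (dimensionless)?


Radius of gyration r = d / 4 = 137 / 4 = 34.25 mm
L_eff = 4000.0 mm
Slenderness ratio = L / r = 4000.0 / 34.25 = 116.79 (dimensionless)

116.79 (dimensionless)


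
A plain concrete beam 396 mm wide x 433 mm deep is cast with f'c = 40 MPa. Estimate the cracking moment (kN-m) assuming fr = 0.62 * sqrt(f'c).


fr = 0.62 * sqrt(40) = 0.62 * 6.3246 = 3.9212 MPa
I = 396 * 433^3 / 12 = 2679030321.0 mm^4
y_t = 216.5 mm
M_cr = fr * I / y_t = 3.9212 * 2679030321.0 / 216.5 N-mm
= 48.5223 kN-m

48.5223 kN-m


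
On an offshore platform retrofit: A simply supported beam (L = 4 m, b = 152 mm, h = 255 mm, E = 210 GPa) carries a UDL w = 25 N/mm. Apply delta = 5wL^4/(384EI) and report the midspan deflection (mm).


I = 152 * 255^3 / 12 = 210030750.0 mm^4
L = 4000.0 mm, w = 25 N/mm, E = 210000.0 MPa
delta = 5 * w * L^4 / (384 * E * I)
= 5 * 25 * 4000.0^4 / (384 * 210000.0 * 210030750.0)
= 1.8894 mm

1.8894 mm


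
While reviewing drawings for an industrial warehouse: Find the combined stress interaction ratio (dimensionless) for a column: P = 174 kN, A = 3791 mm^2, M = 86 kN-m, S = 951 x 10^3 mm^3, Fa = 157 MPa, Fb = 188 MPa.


f_a = P / A = 174000.0 / 3791 = 45.8982 MPa
f_b = M / S = 86000000.0 / 951000.0 = 90.4311 MPa
Ratio = f_a / Fa + f_b / Fb
= 45.8982 / 157 + 90.4311 / 188
= 0.7734 (dimensionless)

0.7734 (dimensionless)


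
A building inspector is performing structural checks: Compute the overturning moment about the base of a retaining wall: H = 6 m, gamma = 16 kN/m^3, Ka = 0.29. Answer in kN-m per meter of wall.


Pa = 0.5 * Ka * gamma * H^2
= 0.5 * 0.29 * 16 * 6^2
= 83.52 kN/m
Arm = H / 3 = 6 / 3 = 2.0 m
Mo = Pa * arm = Pa * H / 3 = 83.52 * 6 / 3 = 167.04 kN-m/m

167.04 kN-m/m


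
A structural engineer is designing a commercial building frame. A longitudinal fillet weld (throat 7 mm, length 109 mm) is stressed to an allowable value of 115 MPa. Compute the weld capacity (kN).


Strength = throat * length * allowable stress
= 7 * 109 * 115 N
= 87745 N
= 87.75 kN

87.75 kN


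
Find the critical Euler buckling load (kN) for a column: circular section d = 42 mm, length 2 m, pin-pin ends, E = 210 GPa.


I = pi * d^4 / 64 = 152745.02 mm^4
L = 2000.0 mm
P_cr = pi^2 * E * I / L^2
= 9.8696 * 210000.0 * 152745.02 / 2000.0^2
= 79145.48 N = 79.1455 kN

79.1455 kN


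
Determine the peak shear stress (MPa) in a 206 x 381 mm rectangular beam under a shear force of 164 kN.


A = b * h = 206 * 381 = 78486 mm^2
V = 164 kN = 164000.0 N
tau_max = 1.5 * V / A = 1.5 * 164000.0 / 78486
= 3.1343 MPa

3.1343 MPa


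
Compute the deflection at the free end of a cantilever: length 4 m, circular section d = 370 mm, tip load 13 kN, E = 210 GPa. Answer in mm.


I = pi * d^4 / 64 = pi * 370^4 / 64 = 919976629.57 mm^4
L = 4000.0 mm, P = 13000.0 N, E = 210000.0 MPa
delta = P * L^3 / (3 * E * I)
= 13000.0 * 4000.0^3 / (3 * 210000.0 * 919976629.57)
= 1.4355 mm

1.4355 mm


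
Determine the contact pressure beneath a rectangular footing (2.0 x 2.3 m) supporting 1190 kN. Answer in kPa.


A = 2.0 * 2.3 = 4.6 m^2
q = P / A = 1190 / 4.6
= 258.6957 kPa

258.6957 kPa


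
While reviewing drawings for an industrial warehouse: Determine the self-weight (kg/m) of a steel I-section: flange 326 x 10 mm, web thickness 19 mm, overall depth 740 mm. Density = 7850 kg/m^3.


A_flanges = 2 * 326 * 10 = 6520 mm^2
A_web = (740 - 2 * 10) * 19 = 13680 mm^2
A_total = 6520 + 13680 = 20200 mm^2 = 0.020200 m^2
Weight = rho * A = 7850 * 0.020200 = 158.57 kg/m

158.57 kg/m


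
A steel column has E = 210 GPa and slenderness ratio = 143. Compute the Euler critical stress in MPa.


sigma_cr = pi^2 * E / lambda^2
= 9.8696 * 210000.0 / 143^2
= 9.8696 * 210000.0 / 20449
= 101.3554 MPa

101.3554 MPa


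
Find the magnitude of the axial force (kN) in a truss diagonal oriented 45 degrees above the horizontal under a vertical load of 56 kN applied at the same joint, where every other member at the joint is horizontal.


At the joint, only the diagonal has a vertical component, so vertical equilibrium gives:
F * sin(45) = 56
F = 56 / sin(45)
= 56 / 0.707107
= 79.2 kN

79.2 kN


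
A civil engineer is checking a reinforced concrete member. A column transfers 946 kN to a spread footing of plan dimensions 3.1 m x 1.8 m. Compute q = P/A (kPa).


A = 3.1 * 1.8 = 5.58 m^2
q = P / A = 946 / 5.58
= 169.5341 kPa

169.5341 kPa


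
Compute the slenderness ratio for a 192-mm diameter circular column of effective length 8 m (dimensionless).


Radius of gyration r = d / 4 = 192 / 4 = 48.0 mm
L_eff = 8000.0 mm
Slenderness ratio = L / r = 8000.0 / 48.0 = 166.67 (dimensionless)

166.67 (dimensionless)


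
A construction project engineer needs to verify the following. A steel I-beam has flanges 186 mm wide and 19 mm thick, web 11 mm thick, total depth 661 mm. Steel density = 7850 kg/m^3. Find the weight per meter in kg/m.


A_flanges = 2 * 186 * 19 = 7068 mm^2
A_web = (661 - 2 * 19) * 11 = 6853 mm^2
A_total = 7068 + 6853 = 13921 mm^2 = 0.013921 m^2
Weight = rho * A = 7850 * 0.013921 = 109.2798 kg/m

109.2798 kg/m


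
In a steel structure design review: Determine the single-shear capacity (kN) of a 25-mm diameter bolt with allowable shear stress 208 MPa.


A = pi * d^2 / 4 = pi * 25^2 / 4 = 490.8739 mm^2
V = f_v * A / 1000 = 208 * 490.8739 / 1000
= 102.1018 kN

102.1018 kN


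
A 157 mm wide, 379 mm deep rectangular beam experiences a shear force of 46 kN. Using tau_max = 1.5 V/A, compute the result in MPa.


A = b * h = 157 * 379 = 59503 mm^2
V = 46 kN = 46000.0 N
tau_max = 1.5 * V / A = 1.5 * 46000.0 / 59503
= 1.1596 MPa

1.1596 MPa


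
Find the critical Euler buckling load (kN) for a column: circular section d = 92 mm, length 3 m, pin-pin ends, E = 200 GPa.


I = pi * d^4 / 64 = 3516585.72 mm^4
L = 3000.0 mm
P_cr = pi^2 * E * I / L^2
= 9.8696 * 200000.0 * 3516585.72 / 3000.0^2
= 771273.55 N = 771.2736 kN

771.2736 kN


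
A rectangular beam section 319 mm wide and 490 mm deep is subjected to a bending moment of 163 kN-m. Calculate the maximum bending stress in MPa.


I = b * h^3 / 12 = 319 * 490^3 / 12 = 3127502583.33 mm^4
y = h / 2 = 490 / 2 = 245.0 mm
M = 163 kN-m = 163000000.0 N-mm
sigma = M * y / I = 163000000.0 * 245.0 / 3127502583.33
= 12.77 MPa

12.77 MPa


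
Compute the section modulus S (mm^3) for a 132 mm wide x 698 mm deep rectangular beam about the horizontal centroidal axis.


S = b * h^2 / 6
= 132 * 698^2 / 6
= 132 * 487204 / 6
= 10718488.0 mm^3

10718488.0 mm^3


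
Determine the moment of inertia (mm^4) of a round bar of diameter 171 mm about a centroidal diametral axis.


r = d / 2 = 171 / 2 = 85.5 mm
I = pi * r^4 / 4 = pi * 85.5^4 / 4
= 41971485.48 mm^4

41971485.48 mm^4


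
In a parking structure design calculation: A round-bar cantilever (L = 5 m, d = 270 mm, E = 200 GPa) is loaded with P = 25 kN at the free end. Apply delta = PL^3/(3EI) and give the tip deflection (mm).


I = pi * d^4 / 64 = pi * 270^4 / 64 = 260870490.85 mm^4
L = 5000.0 mm, P = 25000.0 N, E = 200000.0 MPa
delta = P * L^3 / (3 * E * I)
= 25000.0 * 5000.0^3 / (3 * 200000.0 * 260870490.85)
= 19.9652 mm

19.9652 mm


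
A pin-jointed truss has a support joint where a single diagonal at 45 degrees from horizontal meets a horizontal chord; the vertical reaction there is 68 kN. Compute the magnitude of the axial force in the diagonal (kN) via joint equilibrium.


At the joint, only the diagonal has a vertical component, so vertical equilibrium gives:
F * sin(45) = 68
F = 68 / sin(45)
= 68 / 0.707107
= 96.17 kN

96.17 kN


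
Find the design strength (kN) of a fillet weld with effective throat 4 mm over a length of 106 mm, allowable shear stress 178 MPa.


Strength = throat * length * allowable stress
= 4 * 106 * 178 N
= 75472 N
= 75.47 kN

75.47 kN


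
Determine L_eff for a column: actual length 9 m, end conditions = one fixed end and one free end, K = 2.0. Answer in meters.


L_eff = K * L
= 2.0 * 9
= 18.0 m

18.0 m


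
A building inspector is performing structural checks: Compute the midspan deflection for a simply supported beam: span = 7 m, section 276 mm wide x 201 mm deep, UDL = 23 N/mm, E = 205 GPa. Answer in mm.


I = 276 * 201^3 / 12 = 186773823.0 mm^4
L = 7000.0 mm, w = 23 N/mm, E = 205000.0 MPa
delta = 5 * w * L^4 / (384 * E * I)
= 5 * 23 * 7000.0^4 / (384 * 205000.0 * 186773823.0)
= 18.7797 mm

18.7797 mm


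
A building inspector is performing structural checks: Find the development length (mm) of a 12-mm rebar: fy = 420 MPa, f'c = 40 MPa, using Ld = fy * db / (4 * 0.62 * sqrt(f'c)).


Ld = (fy * db) / (4 * 0.62 * sqrt(f'c))
= (420 * 12) / (4 * 0.62 * sqrt(40))
= 5040 / 15.6849
= 321.33 mm

321.33 mm


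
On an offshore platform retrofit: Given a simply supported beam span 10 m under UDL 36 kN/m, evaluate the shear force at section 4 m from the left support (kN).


R_A = w * L / 2 = 36 * 10 / 2 = 180.0 kN
V(x) = R_A - w * x = 180.0 - 36 * 4
= 36.0 kN

36.0 kN


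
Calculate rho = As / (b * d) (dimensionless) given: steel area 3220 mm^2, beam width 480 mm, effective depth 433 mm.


rho = As / (b * d)
= 3220 / (480 * 433)
= 3220 / 207840
= 0.015493 (dimensionless)

0.015493 (dimensionless)


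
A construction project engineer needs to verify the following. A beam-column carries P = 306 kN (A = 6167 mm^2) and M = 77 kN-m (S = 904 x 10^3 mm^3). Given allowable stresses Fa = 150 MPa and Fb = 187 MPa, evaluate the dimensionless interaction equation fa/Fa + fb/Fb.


f_a = P / A = 306000.0 / 6167 = 49.6189 MPa
f_b = M / S = 77000000.0 / 904000.0 = 85.177 MPa
Ratio = f_a / Fa + f_b / Fb
= 49.6189 / 150 + 85.177 / 187
= 0.7863 (dimensionless)

0.7863 (dimensionless)


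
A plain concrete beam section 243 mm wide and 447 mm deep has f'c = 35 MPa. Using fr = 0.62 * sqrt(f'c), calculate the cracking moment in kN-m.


fr = 0.62 * sqrt(35) = 0.62 * 5.9161 = 3.668 MPa
I = 243 * 447^3 / 12 = 1808621115.75 mm^4
y_t = 223.5 mm
M_cr = fr * I / y_t = 3.668 * 1808621115.75 / 223.5 N-mm
= 29.6822 kN-m

29.6822 kN-m


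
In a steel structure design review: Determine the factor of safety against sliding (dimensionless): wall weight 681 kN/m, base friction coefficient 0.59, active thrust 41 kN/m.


Resisting force = mu * W = 0.59 * 681 = 401.79 kN/m
FOS = Resisting / Driving = 401.79 / 41
= 9.7998 (dimensionless)

9.7998 (dimensionless)


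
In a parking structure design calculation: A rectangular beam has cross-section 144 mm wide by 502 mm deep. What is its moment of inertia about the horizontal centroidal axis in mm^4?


I = b * h^3 / 12
= 144 * 502^3 / 12
= 144 * 126506008 / 12
= 1518072096.0 mm^4

1518072096.0 mm^4


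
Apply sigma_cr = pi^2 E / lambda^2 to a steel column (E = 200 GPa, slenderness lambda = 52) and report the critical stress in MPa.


sigma_cr = pi^2 * E / lambda^2
= 9.8696 * 200000.0 / 52^2
= 9.8696 * 200000.0 / 2704
= 730.0003 MPa

730.0003 MPa


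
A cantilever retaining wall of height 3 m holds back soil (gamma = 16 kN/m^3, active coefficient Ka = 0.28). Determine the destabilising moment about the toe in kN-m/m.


Pa = 0.5 * Ka * gamma * H^2
= 0.5 * 0.28 * 16 * 3^2
= 20.16 kN/m
Arm = H / 3 = 3 / 3 = 1.0 m
Mo = Pa * arm = Pa * H / 3 = 20.16 * 3 / 3 = 20.16 kN-m/m

20.16 kN-m/m


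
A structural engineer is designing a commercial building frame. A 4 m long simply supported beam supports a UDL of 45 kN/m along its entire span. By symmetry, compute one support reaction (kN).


Total load = w * L = 45 * 4 = 180 kN
By symmetry, each reaction R = total / 2 = 180 / 2 = 90.0 kN

90.0 kN


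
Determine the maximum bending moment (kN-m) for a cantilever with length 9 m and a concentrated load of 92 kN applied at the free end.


For a cantilever with a point load at the free end:
M_max = P * L = 92 * 9 = 828 kN-m

828 kN-m


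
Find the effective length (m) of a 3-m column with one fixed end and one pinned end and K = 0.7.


L_eff = K * L
= 0.7 * 3
= 2.1 m

2.1 m


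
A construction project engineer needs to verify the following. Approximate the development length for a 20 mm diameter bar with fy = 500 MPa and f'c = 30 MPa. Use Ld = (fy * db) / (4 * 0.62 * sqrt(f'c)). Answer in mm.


Ld = (fy * db) / (4 * 0.62 * sqrt(f'c))
= (500 * 20) / (4 * 0.62 * sqrt(30))
= 10000 / 13.5835
= 736.19 mm

736.19 mm


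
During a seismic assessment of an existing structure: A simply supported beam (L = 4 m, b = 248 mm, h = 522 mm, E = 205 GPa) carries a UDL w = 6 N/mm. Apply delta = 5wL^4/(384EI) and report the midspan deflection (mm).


I = 248 * 522^3 / 12 = 2939557392.0 mm^4
L = 4000.0 mm, w = 6 N/mm, E = 205000.0 MPa
delta = 5 * w * L^4 / (384 * E * I)
= 5 * 6 * 4000.0^4 / (384 * 205000.0 * 2939557392.0)
= 0.0332 mm

0.0332 mm


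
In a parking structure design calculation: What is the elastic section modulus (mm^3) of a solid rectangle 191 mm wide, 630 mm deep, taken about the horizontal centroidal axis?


S = b * h^2 / 6
= 191 * 630^2 / 6
= 191 * 396900 / 6
= 12634650.0 mm^3

12634650.0 mm^3


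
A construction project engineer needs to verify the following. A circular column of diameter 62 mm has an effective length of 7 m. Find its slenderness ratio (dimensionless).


Radius of gyration r = d / 4 = 62 / 4 = 15.5 mm
L_eff = 7000.0 mm
Slenderness ratio = L / r = 7000.0 / 15.5 = 451.61 (dimensionless)

451.61 (dimensionless)


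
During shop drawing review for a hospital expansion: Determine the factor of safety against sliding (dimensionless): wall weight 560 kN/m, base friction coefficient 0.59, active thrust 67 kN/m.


Resisting force = mu * W = 0.59 * 560 = 330.4 kN/m
FOS = Resisting / Driving = 330.4 / 67
= 4.9313 (dimensionless)

4.9313 (dimensionless)


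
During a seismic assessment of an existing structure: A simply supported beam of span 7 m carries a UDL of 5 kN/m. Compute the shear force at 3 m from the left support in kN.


R_A = w * L / 2 = 5 * 7 / 2 = 17.5 kN
V(x) = R_A - w * x = 17.5 - 5 * 3
= 2.5 kN

2.5 kN


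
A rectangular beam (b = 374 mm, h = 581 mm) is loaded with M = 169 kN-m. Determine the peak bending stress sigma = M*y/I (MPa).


I = b * h^3 / 12 = 374 * 581^3 / 12 = 6112498327.83 mm^4
y = h / 2 = 581 / 2 = 290.5 mm
M = 169 kN-m = 169000000.0 N-mm
sigma = M * y / I = 169000000.0 * 290.5 / 6112498327.83
= 8.03 MPa

8.03 MPa


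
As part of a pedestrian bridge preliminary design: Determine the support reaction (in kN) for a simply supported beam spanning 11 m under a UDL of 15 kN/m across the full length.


Total load = w * L = 15 * 11 = 165 kN
By symmetry, each reaction R = total / 2 = 165 / 2 = 82.5 kN

82.5 kN


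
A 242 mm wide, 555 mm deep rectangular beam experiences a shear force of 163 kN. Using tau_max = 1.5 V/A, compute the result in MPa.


A = b * h = 242 * 555 = 134310 mm^2
V = 163 kN = 163000.0 N
tau_max = 1.5 * V / A = 1.5 * 163000.0 / 134310
= 1.8204 MPa

1.8204 MPa


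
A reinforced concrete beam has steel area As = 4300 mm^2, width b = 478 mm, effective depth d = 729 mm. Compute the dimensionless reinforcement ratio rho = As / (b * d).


rho = As / (b * d)
= 4300 / (478 * 729)
= 4300 / 348462
= 0.01234 (dimensionless)

0.01234 (dimensionless)


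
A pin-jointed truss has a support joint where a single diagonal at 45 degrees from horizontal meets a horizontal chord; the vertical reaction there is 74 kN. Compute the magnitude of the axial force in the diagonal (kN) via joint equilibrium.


At the joint, only the diagonal has a vertical component, so vertical equilibrium gives:
F * sin(45) = 74
F = 74 / sin(45)
= 74 / 0.707107
= 104.65 kN

104.65 kN


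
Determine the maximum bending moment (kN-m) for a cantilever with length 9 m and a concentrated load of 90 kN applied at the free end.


For a cantilever with a point load at the free end:
M_max = P * L = 90 * 9 = 810 kN-m

810 kN-m


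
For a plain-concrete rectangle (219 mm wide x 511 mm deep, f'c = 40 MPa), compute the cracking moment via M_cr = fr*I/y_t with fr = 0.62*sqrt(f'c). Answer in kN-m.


fr = 0.62 * sqrt(40) = 0.62 * 6.3246 = 3.9212 MPa
I = 219 * 511^3 / 12 = 2435149165.75 mm^4
y_t = 255.5 mm
M_cr = fr * I / y_t = 3.9212 * 2435149165.75 / 255.5 N-mm
= 37.3729 kN-m

37.3729 kN-m


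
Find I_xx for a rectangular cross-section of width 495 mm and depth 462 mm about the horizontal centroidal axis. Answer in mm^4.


I = b * h^3 / 12
= 495 * 462^3 / 12
= 495 * 98611128 / 12
= 4067709030.0 mm^4

4067709030.0 mm^4


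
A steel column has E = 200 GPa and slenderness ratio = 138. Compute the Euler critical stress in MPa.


sigma_cr = pi^2 * E / lambda^2
= 9.8696 * 200000.0 / 138^2
= 9.8696 * 200000.0 / 19044
= 103.6505 MPa

103.6505 MPa


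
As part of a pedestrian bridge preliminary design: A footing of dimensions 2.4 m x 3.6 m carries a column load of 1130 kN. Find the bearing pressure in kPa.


A = 2.4 * 3.6 = 8.64 m^2
q = P / A = 1130 / 8.64
= 130.787 kPa

130.787 kPa


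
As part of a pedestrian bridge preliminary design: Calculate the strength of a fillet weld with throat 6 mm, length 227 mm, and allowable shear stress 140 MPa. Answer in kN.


Strength = throat * length * allowable stress
= 6 * 227 * 140 N
= 190680 N
= 190.68 kN

190.68 kN


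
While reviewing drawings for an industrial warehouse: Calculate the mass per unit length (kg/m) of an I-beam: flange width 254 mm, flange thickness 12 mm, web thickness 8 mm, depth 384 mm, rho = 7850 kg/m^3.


A_flanges = 2 * 254 * 12 = 6096 mm^2
A_web = (384 - 2 * 12) * 8 = 2880 mm^2
A_total = 6096 + 2880 = 8976 mm^2 = 0.008976 m^2
Weight = rho * A = 7850 * 0.008976 = 70.4616 kg/m

70.4616 kg/m


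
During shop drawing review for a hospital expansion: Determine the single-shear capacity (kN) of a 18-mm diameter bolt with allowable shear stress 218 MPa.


A = pi * d^2 / 4 = pi * 18^2 / 4 = 254.469 mm^2
V = f_v * A / 1000 = 218 * 254.469 / 1000
= 55.4742 kN

55.4742 kN


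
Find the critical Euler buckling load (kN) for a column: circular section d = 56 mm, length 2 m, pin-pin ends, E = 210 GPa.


I = pi * d^4 / 64 = 482749.69 mm^4
L = 2000.0 mm
P_cr = pi^2 * E * I / L^2
= 9.8696 * 210000.0 * 482749.69 / 2000.0^2
= 250138.8 N = 250.1388 kN

250.1388 kN


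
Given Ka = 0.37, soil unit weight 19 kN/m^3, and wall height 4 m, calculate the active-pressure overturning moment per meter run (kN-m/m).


Pa = 0.5 * Ka * gamma * H^2
= 0.5 * 0.37 * 19 * 4^2
= 56.24 kN/m
Arm = H / 3 = 4 / 3 = 1.3333 m
Mo = Pa * arm = Pa * H / 3 = 56.24 * 4 / 3 = 74.9867 kN-m/m

74.9867 kN-m/m


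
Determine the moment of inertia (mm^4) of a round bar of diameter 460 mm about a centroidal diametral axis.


r = d / 2 = 460 / 2 = 230.0 mm
I = pi * r^4 / 4 = pi * 230.0^4 / 4
= 2197866074.43 mm^4

2197866074.43 mm^4


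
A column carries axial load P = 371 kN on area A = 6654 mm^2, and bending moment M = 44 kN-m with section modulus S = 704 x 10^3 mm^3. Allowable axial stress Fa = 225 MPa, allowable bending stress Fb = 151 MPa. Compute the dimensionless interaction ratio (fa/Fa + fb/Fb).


f_a = P / A = 371000.0 / 6654 = 55.7559 MPa
f_b = M / S = 44000000.0 / 704000.0 = 62.5 MPa
Ratio = f_a / Fa + f_b / Fb
= 55.7559 / 225 + 62.5 / 151
= 0.6617 (dimensionless)

0.6617 (dimensionless)


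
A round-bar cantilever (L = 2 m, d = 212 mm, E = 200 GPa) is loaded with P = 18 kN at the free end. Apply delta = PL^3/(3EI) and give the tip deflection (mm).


I = pi * d^4 / 64 = pi * 212^4 / 64 = 99154708.57 mm^4
L = 2000.0 mm, P = 18000.0 N, E = 200000.0 MPa
delta = P * L^3 / (3 * E * I)
= 18000.0 * 2000.0^3 / (3 * 200000.0 * 99154708.57)
= 2.4205 mm

2.4205 mm


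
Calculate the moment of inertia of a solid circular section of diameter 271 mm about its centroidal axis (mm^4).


r = d / 2 = 271 / 2 = 135.5 mm
I = pi * r^4 / 4 = pi * 135.5^4 / 4
= 264756762.74 mm^4

264756762.74 mm^4


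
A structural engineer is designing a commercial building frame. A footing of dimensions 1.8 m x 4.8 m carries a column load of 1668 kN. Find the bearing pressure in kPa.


A = 1.8 * 4.8 = 8.64 m^2
q = P / A = 1668 / 8.64
= 193.0556 kPa

193.0556 kPa


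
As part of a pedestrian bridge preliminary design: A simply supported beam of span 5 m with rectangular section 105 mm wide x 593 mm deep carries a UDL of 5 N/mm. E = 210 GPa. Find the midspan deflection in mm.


I = 105 * 593^3 / 12 = 1824618748.75 mm^4
L = 5000.0 mm, w = 5 N/mm, E = 210000.0 MPa
delta = 5 * w * L^4 / (384 * E * I)
= 5 * 5 * 5000.0^4 / (384 * 210000.0 * 1824618748.75)
= 0.1062 mm

0.1062 mm


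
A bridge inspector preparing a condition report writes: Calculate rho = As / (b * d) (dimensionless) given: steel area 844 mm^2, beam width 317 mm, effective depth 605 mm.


rho = As / (b * d)
= 844 / (317 * 605)
= 844 / 191785
= 0.004401 (dimensionless)

0.004401 (dimensionless)


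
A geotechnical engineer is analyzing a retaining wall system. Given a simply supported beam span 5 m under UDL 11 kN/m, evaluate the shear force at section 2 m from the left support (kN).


R_A = w * L / 2 = 11 * 5 / 2 = 27.5 kN
V(x) = R_A - w * x = 27.5 - 11 * 2
= 5.5 kN

5.5 kN


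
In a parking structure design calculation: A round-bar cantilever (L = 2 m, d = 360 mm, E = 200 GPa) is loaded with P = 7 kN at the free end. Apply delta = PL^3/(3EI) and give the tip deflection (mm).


I = pi * d^4 / 64 = pi * 360^4 / 64 = 824479576.01 mm^4
L = 2000.0 mm, P = 7000.0 N, E = 200000.0 MPa
delta = P * L^3 / (3 * E * I)
= 7000.0 * 2000.0^3 / (3 * 200000.0 * 824479576.01)
= 0.1132 mm

0.1132 mm


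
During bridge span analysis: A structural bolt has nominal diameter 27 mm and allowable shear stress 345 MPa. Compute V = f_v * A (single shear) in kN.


A = pi * d^2 / 4 = pi * 27^2 / 4 = 572.5553 mm^2
V = f_v * A / 1000 = 345 * 572.5553 / 1000
= 197.5316 kN

197.5316 kN


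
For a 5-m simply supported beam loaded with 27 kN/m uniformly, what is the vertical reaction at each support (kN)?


Total load = w * L = 27 * 5 = 135 kN
By symmetry, each reaction R = total / 2 = 135 / 2 = 67.5 kN

67.5 kN


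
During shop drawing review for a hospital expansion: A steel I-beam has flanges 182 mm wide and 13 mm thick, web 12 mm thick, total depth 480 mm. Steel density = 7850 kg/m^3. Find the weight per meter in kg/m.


A_flanges = 2 * 182 * 13 = 4732 mm^2
A_web = (480 - 2 * 13) * 12 = 5448 mm^2
A_total = 4732 + 5448 = 10180 mm^2 = 0.010180 m^2
Weight = rho * A = 7850 * 0.010180 = 79.913 kg/m

79.913 kg/m


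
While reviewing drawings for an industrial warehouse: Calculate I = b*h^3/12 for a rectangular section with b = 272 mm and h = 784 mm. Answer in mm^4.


I = b * h^3 / 12
= 272 * 784^3 / 12
= 272 * 481890304 / 12
= 10922846890.67 mm^4

10922846890.67 mm^4


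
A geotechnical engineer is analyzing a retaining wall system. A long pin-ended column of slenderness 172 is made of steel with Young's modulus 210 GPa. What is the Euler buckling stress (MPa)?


sigma_cr = pi^2 * E / lambda^2
= 9.8696 * 210000.0 / 172^2
= 9.8696 * 210000.0 / 29584
= 70.0587 MPa

70.0587 MPa


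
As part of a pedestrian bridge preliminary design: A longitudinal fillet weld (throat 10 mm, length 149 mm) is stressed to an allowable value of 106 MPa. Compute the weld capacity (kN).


Strength = throat * length * allowable stress
= 10 * 149 * 106 N
= 157940 N
= 157.94 kN

157.94 kN


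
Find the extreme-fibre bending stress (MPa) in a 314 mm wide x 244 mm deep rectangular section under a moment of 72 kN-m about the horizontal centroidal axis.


I = b * h^3 / 12 = 314 * 244^3 / 12 = 380117514.67 mm^4
y = h / 2 = 244 / 2 = 122.0 mm
M = 72 kN-m = 72000000.0 N-mm
sigma = M * y / I = 72000000.0 * 122.0 / 380117514.67
= 23.11 MPa

23.11 MPa


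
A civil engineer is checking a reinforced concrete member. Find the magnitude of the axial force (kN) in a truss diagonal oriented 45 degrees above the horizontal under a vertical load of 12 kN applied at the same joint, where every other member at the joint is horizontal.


At the joint, only the diagonal has a vertical component, so vertical equilibrium gives:
F * sin(45) = 12
F = 12 / sin(45)
= 12 / 0.707107
= 16.97 kN

16.97 kN


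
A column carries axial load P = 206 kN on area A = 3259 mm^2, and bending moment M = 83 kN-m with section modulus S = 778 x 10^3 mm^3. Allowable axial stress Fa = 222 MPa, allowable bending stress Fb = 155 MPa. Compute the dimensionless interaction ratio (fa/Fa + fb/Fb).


f_a = P / A = 206000.0 / 3259 = 63.2096 MPa
f_b = M / S = 83000000.0 / 778000.0 = 106.6838 MPa
Ratio = f_a / Fa + f_b / Fb
= 63.2096 / 222 + 106.6838 / 155
= 0.973 (dimensionless)

0.973 (dimensionless)


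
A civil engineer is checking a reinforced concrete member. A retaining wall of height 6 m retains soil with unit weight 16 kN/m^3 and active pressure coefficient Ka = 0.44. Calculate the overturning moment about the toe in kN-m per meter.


Pa = 0.5 * Ka * gamma * H^2
= 0.5 * 0.44 * 16 * 6^2
= 126.72 kN/m
Arm = H / 3 = 6 / 3 = 2.0 m
Mo = Pa * arm = Pa * H / 3 = 126.72 * 6 / 3 = 253.44 kN-m/m

253.44 kN-m/m


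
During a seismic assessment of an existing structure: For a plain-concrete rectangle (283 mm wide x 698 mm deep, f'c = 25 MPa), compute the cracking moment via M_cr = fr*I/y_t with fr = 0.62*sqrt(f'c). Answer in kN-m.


fr = 0.62 * sqrt(25) = 0.62 * 5.0 = 3.1 MPa
I = 283 * 698^3 / 12 = 8019946244.67 mm^4
y_t = 349.0 mm
M_cr = fr * I / y_t = 3.1 * 8019946244.67 / 349.0 N-mm
= 71.2373 kN-m

71.2373 kN-m


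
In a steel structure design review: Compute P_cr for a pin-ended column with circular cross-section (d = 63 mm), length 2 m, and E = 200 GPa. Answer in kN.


I = pi * d^4 / 64 = 773271.66 mm^4
L = 2000.0 mm
P_cr = pi^2 * E * I / L^2
= 9.8696 * 200000.0 * 773271.66 / 2000.0^2
= 381594.27 N = 381.5943 kN

381.5943 kN


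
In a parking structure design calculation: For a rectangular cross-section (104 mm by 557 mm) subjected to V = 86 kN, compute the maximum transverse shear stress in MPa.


A = b * h = 104 * 557 = 57928 mm^2
V = 86 kN = 86000.0 N
tau_max = 1.5 * V / A = 1.5 * 86000.0 / 57928
= 2.2269 MPa

2.2269 MPa


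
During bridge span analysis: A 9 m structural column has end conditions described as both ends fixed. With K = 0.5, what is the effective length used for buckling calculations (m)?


L_eff = K * L
= 0.5 * 9
= 4.5 m

4.5 m


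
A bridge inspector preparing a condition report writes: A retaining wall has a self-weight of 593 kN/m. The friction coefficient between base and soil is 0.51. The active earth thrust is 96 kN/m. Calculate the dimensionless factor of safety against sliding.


Resisting force = mu * W = 0.51 * 593 = 302.43 kN/m
FOS = Resisting / Driving = 302.43 / 96
= 3.1503 (dimensionless)

3.1503 (dimensionless)


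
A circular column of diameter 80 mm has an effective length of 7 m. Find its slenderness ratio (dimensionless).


Radius of gyration r = d / 4 = 80 / 4 = 20.0 mm
L_eff = 7000.0 mm
Slenderness ratio = L / r = 7000.0 / 20.0 = 350.0 (dimensionless)

350.0 (dimensionless)


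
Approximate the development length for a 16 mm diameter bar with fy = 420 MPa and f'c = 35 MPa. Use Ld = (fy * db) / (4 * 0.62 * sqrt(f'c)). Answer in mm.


Ld = (fy * db) / (4 * 0.62 * sqrt(f'c))
= (420 * 16) / (4 * 0.62 * sqrt(35))
= 6720 / 14.6719
= 458.02 mm

458.02 mm


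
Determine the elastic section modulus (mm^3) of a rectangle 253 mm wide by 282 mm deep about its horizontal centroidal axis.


S = b * h^2 / 6
= 253 * 282^2 / 6
= 253 * 79524 / 6
= 3353262.0 mm^3

3353262.0 mm^3


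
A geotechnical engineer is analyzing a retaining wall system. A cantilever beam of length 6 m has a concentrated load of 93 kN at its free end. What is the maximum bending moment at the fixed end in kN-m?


For a cantilever with a point load at the free end:
M_max = P * L = 93 * 6 = 558 kN-m

558 kN-m


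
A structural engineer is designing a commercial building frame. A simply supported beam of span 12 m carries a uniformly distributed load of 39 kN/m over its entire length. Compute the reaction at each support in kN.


Total load = w * L = 39 * 12 = 468 kN
By symmetry, each reaction R = total / 2 = 468 / 2 = 234.0 kN

234.0 kN


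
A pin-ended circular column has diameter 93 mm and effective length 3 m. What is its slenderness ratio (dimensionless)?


Radius of gyration r = d / 4 = 93 / 4 = 23.25 mm
L_eff = 3000.0 mm
Slenderness ratio = L / r = 3000.0 / 23.25 = 129.03 (dimensionless)

129.03 (dimensionless)


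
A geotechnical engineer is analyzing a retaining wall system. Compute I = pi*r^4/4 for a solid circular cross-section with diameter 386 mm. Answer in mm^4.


r = d / 2 = 386 / 2 = 193.0 mm
I = pi * r^4 / 4 = pi * 193.0^4 / 4
= 1089730527.72 mm^4

1089730527.72 mm^4


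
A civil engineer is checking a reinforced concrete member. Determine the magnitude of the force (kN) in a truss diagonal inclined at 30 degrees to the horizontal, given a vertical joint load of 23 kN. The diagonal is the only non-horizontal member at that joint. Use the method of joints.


At the joint, only the diagonal has a vertical component, so vertical equilibrium gives:
F * sin(30) = 23
F = 23 / sin(30)
= 23 / 0.5
= 46.0 kN

46.0 kN


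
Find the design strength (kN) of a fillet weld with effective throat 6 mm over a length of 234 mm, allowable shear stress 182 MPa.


Strength = throat * length * allowable stress
= 6 * 234 * 182 N
= 255528 N
= 255.53 kN

255.53 kN


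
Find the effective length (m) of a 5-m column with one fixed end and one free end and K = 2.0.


L_eff = K * L
= 2.0 * 5
= 10.0 m

10.0 m


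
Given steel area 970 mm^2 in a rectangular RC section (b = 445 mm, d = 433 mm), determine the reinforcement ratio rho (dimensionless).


rho = As / (b * d)
= 970 / (445 * 433)
= 970 / 192685
= 0.005034 (dimensionless)

0.005034 (dimensionless)


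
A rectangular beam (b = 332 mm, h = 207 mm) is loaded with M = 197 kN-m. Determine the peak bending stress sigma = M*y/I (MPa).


I = b * h^3 / 12 = 332 * 207^3 / 12 = 245396223.0 mm^4
y = h / 2 = 207 / 2 = 103.5 mm
M = 197 kN-m = 197000000.0 N-mm
sigma = M * y / I = 197000000.0 * 103.5 / 245396223.0
= 83.09 MPa

83.09 MPa


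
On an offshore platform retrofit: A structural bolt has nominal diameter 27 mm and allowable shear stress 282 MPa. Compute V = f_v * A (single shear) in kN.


A = pi * d^2 / 4 = pi * 27^2 / 4 = 572.5553 mm^2
V = f_v * A / 1000 = 282 * 572.5553 / 1000
= 161.4606 kN

161.4606 kN


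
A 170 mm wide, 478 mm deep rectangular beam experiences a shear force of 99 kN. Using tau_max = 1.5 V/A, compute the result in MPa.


A = b * h = 170 * 478 = 81260 mm^2
V = 99 kN = 99000.0 N
tau_max = 1.5 * V / A = 1.5 * 99000.0 / 81260
= 1.8275 MPa

1.8275 MPa


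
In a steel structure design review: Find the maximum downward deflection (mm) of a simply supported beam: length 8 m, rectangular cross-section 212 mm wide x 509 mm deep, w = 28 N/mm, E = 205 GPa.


I = 212 * 509^3 / 12 = 2329742712.33 mm^4
L = 8000.0 mm, w = 28 N/mm, E = 205000.0 MPa
delta = 5 * w * L^4 / (384 * E * I)
= 5 * 28 * 8000.0^4 / (384 * 205000.0 * 2329742712.33)
= 3.1268 mm

3.1268 mm


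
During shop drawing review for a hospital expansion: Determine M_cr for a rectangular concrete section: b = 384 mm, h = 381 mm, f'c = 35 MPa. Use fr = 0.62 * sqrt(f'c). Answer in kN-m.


fr = 0.62 * sqrt(35) = 0.62 * 5.9161 = 3.668 MPa
I = 384 * 381^3 / 12 = 1769802912.0 mm^4
y_t = 190.5 mm
M_cr = fr * I / y_t = 3.668 * 1769802912.0 / 190.5 N-mm
= 34.0766 kN-m

34.0766 kN-m


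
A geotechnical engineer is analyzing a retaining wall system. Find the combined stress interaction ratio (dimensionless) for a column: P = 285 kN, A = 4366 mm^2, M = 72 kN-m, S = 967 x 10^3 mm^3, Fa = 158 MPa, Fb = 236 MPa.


f_a = P / A = 285000.0 / 4366 = 65.2771 MPa
f_b = M / S = 72000000.0 / 967000.0 = 74.4571 MPa
Ratio = f_a / Fa + f_b / Fb
= 65.2771 / 158 + 74.4571 / 236
= 0.7286 (dimensionless)

0.7286 (dimensionless)


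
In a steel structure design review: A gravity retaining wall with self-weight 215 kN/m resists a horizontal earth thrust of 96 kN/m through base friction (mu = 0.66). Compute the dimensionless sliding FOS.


Resisting force = mu * W = 0.66 * 215 = 141.9 kN/m
FOS = Resisting / Driving = 141.9 / 96
= 1.4781 (dimensionless)

1.4781 (dimensionless)


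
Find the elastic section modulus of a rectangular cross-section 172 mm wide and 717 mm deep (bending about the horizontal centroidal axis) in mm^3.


S = b * h^2 / 6
= 172 * 717^2 / 6
= 172 * 514089 / 6
= 14737218.0 mm^3

14737218.0 mm^3


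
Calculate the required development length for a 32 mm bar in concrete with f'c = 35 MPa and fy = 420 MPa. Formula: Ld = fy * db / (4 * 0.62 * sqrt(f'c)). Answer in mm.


Ld = (fy * db) / (4 * 0.62 * sqrt(f'c))
= (420 * 32) / (4 * 0.62 * sqrt(35))
= 13440 / 14.6719
= 916.04 mm

916.04 mm


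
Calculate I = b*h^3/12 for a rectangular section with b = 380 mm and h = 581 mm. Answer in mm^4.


I = b * h^3 / 12
= 380 * 581^3 / 12
= 380 * 196122941 / 12
= 6210559798.33 mm^4

6210559798.33 mm^4


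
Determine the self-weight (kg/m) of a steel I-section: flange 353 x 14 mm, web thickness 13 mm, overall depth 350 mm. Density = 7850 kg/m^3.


A_flanges = 2 * 353 * 14 = 9884 mm^2
A_web = (350 - 2 * 14) * 13 = 4186 mm^2
A_total = 9884 + 4186 = 14070 mm^2 = 0.014070 m^2
Weight = rho * A = 7850 * 0.014070 = 110.4495 kg/m

110.4495 kg/m


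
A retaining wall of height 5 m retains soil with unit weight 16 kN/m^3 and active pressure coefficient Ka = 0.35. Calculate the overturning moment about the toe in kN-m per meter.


Pa = 0.5 * Ka * gamma * H^2
= 0.5 * 0.35 * 16 * 5^2
= 70.0 kN/m
Arm = H / 3 = 5 / 3 = 1.6667 m
Mo = Pa * arm = Pa * H / 3 = 70.0 * 5 / 3 = 116.6667 kN-m/m

116.6667 kN-m/m


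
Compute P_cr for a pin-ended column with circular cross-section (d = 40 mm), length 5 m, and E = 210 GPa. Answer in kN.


I = pi * d^4 / 64 = 125663.71 mm^4
L = 5000.0 mm
P_cr = pi^2 * E * I / L^2
= 9.8696 * 210000.0 * 125663.71 / 5000.0^2
= 10418.11 N = 10.4181 kN

10.4181 kN


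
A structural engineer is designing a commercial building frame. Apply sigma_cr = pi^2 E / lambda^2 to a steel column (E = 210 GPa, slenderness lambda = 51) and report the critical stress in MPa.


sigma_cr = pi^2 * E / lambda^2
= 9.8696 * 210000.0 / 51^2
= 9.8696 * 210000.0 / 2601
= 796.8539 MPa

796.8539 MPa


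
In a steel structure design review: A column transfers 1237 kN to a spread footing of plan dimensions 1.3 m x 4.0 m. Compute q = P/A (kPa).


A = 1.3 * 4.0 = 5.2 m^2
q = P / A = 1237 / 5.2
= 237.8846 kPa

237.8846 kPa


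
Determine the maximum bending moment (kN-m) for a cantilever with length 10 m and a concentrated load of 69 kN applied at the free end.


For a cantilever with a point load at the free end:
M_max = P * L = 69 * 10 = 690 kN-m

690 kN-m


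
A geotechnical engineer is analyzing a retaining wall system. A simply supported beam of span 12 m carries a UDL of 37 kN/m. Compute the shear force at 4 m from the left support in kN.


R_A = w * L / 2 = 37 * 12 / 2 = 222.0 kN
V(x) = R_A - w * x = 222.0 - 37 * 4
= 74.0 kN

74.0 kN


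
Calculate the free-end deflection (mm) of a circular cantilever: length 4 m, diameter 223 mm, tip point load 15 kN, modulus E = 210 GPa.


I = pi * d^4 / 64 = pi * 223^4 / 64 = 121391799.92 mm^4
L = 4000.0 mm, P = 15000.0 N, E = 210000.0 MPa
delta = P * L^3 / (3 * E * I)
= 15000.0 * 4000.0^3 / (3 * 210000.0 * 121391799.92)
= 12.5528 mm

12.5528 mm


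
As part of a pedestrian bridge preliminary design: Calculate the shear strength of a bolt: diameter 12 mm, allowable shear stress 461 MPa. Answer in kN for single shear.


A = pi * d^2 / 4 = pi * 12^2 / 4 = 113.0973 mm^2
V = f_v * A / 1000 = 461 * 113.0973 / 1000
= 52.1379 kN

52.1379 kN


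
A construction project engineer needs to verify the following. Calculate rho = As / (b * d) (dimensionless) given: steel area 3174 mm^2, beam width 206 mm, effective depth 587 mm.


rho = As / (b * d)
= 3174 / (206 * 587)
= 3174 / 120922
= 0.026248 (dimensionless)

0.026248 (dimensionless)


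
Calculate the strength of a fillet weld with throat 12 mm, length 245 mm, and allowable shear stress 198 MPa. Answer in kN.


Strength = throat * length * allowable stress
= 12 * 245 * 198 N
= 582120 N
= 582.12 kN

582.12 kN


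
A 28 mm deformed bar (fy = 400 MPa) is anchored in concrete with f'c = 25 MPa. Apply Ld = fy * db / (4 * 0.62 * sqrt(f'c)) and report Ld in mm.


Ld = (fy * db) / (4 * 0.62 * sqrt(f'c))
= (400 * 28) / (4 * 0.62 * sqrt(25))
= 11200 / 12.4
= 903.23 mm

903.23 mm


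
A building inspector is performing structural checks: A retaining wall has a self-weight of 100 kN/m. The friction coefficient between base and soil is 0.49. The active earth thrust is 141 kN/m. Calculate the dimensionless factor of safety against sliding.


Resisting force = mu * W = 0.49 * 100 = 49.0 kN/m
FOS = Resisting / Driving = 49.0 / 141
= 0.3475 (dimensionless)

0.3475 (dimensionless)


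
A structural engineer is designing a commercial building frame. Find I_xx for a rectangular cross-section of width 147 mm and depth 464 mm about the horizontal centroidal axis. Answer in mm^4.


I = b * h^3 / 12
= 147 * 464^3 / 12
= 147 * 99897344 / 12
= 1223742464.0 mm^4

1223742464.0 mm^4


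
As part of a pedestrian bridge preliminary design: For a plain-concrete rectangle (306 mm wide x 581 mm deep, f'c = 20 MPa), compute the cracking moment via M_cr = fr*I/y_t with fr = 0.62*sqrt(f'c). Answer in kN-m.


fr = 0.62 * sqrt(20) = 0.62 * 4.4721 = 2.7727 MPa
I = 306 * 581^3 / 12 = 5001134995.5 mm^4
y_t = 290.5 mm
M_cr = fr * I / y_t = 2.7727 * 5001134995.5 / 290.5 N-mm
= 47.7341 kN-m

47.7341 kN-m


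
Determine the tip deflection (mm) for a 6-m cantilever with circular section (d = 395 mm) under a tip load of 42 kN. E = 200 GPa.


I = pi * d^4 / 64 = pi * 395^4 / 64 = 1194973518.81 mm^4
L = 6000.0 mm, P = 42000.0 N, E = 200000.0 MPa
delta = P * L^3 / (3 * E * I)
= 42000.0 * 6000.0^3 / (3 * 200000.0 * 1194973518.81)
= 12.653 mm

12.653 mm
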